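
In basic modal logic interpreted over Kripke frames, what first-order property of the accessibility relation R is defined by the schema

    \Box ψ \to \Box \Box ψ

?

This schema is the 4 axiom.
Its frame correspondent is transitivity — \forall x \forall y \forall z (Rxy \wedge Ryz \to Rxz).

transitivity: \forall x \forall y \forall z (Rxy \wedge Ryz \to Rxz)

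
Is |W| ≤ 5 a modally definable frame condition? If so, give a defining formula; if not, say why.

Not modally definable

If a class were modally definable it would be closed under disjoint unions (Goldblatt–Thomason).
Any modal formula valid on each of 6 disjoint one-world frames is valid on their disjoint union (validity is preserved under disjoint unions). Each one-world frame has |W|=1≤5, but the union has |W|=6.
Hence having at most 5 worlds is not modally definable.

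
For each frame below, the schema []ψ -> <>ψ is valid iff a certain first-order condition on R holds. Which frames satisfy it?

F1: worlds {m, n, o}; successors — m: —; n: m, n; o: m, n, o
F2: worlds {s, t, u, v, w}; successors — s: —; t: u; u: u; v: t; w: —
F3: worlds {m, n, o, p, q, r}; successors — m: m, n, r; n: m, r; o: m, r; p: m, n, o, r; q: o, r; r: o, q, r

F3

The schema corresponds to seriality: forall x exists y Rxy.
F1: fails — world m has no successor.
F2: fails — world s has no successor.
F3: condition met.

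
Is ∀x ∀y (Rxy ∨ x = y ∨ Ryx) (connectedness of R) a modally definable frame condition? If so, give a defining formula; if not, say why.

No — not modally definable

Any modally definable frame class is closed under disjoint unions.
Take 2 disjoint single-world reflexive frames: each is trivially connected, but their disjoint union has 2 worlds with no edge between distinct components, so it is not connected.
So no modal formula (or set of formulas) defines exactly the connected frames.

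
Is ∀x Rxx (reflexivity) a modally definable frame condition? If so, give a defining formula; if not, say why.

This is a Sahlqvist condition; the T axiom □q → q defines it.
Suppose □q→q is valid. At any x set V(q)={w : Rxw}. Then □q holds at x, so q holds at x, i.e. Rxx.

Yes, by □q → q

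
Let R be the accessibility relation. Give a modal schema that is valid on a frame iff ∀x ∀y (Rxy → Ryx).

A defining formula is p → □◇p (the B axiom).
Suppose p→□◇p is valid. Take Rxy and set V(p)={x}. Then p at x, so □◇p at x, so ◇p at y, so some z with Ryz has p; z=x, i.e. Ryx.

p → □◇p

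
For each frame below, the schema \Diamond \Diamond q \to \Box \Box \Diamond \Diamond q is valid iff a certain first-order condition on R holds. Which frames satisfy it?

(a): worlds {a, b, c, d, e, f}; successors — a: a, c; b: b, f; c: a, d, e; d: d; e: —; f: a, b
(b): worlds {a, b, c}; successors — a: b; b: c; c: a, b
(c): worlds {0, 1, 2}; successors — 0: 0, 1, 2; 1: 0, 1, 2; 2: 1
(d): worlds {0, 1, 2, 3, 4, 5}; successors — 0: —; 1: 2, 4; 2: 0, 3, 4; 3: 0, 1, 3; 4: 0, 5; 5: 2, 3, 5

The schema corresponds to a generalized confluence (Geach) condition: \forall x \forall y \forall z ((x R^2 y \wedge x R^2 z) \to \exists w (y = w \wedge z R^2 w)).
(a): fails — aR²a, aR²d but no w with a=w and dR²w.
(b): fails — bR²a, bR²a but no w with a=w and aR²w.
(c): satisfies the condition.
(d): fails — 1R²0, 1R²0 but no w with 0=w and 0R²w.

(c)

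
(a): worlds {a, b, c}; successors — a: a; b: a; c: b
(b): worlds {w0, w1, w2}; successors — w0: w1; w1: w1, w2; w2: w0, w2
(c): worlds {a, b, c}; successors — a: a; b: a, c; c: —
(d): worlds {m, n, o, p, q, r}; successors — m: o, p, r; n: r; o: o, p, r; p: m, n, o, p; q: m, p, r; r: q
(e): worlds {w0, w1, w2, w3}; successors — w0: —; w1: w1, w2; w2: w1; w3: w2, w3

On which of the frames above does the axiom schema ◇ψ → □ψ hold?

This is the axiom for partial functionality; its first-order frame correspondent is ∀x ∀y ∀z (Rxy ∧ Rxz → y = z).
(a): ✓.
(b): fails — w1 sees both w1 and w2.
(c): fails — b sees both a and c.
(d): fails — m sees both o and p.
(e): fails — w1 sees both w1 and w2.
Valid on: (a).

(a)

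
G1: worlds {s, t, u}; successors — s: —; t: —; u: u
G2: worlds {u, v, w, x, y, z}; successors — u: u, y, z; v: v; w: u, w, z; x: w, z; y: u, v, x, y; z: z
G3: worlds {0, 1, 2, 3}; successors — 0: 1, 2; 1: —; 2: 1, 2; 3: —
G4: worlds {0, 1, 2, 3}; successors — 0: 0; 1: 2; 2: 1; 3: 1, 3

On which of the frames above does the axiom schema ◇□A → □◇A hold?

G1

This is the axiom for convergence; its first-order frame correspondent is ∀x ∀y ∀z (Rxy ∧ Rxz → ∃w (Ryw ∧ Rzw)).
G1: satisfies the condition.
G2: fails — Ruz and Ruy but z and y have no common successor.
G3: fails — R01 and R01 but 1 and 1 have no common successor.
G4: fails — R31 and R33 but 1 and 3 have no common successor.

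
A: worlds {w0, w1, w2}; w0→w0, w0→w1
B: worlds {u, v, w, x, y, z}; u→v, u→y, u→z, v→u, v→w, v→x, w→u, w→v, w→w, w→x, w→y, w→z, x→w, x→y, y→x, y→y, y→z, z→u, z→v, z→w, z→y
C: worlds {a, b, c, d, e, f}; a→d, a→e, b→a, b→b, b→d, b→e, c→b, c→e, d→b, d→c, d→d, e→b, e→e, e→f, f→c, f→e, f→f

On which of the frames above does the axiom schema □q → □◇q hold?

C

The schema corresponds to a generalized confluence (Geach) condition: ∀x ∀z (xRz → ∃w (xRw ∧ zRw)).
A: fails — w0Rw1 but no w with w0Rw and w1Rw.
B: fails — uRv but no t with uRt and vRt.
C: holds.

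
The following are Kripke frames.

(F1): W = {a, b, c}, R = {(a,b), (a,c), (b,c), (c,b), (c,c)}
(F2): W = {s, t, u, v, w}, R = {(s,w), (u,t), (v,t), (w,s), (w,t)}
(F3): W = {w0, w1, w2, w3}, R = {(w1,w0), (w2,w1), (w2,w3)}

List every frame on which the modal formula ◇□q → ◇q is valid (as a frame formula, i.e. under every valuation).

(F1)

Frame correspondent (Sahlqvist): ∀x ∀y (xRy → ∃w (yRw ∧ xRw)) — i.e. a generalized confluence (Geach) condition.
(F1): ✓.
(F2): fails — sRw but no w* with wRw* and sRw*.
(F3): fails — w1Rw0 but no w with w0Rw and w1Rw.
Valid on: (F1).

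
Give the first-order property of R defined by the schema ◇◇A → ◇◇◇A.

∀x ∀y (xR²y → ∃w (y = w ∧ xR³w))

This is a Sahlqvist (Geach-type) schema ◇^2□^0A → □^0◇^3A.
First-order correspondent: ∀x ∀y (xR²y → ∃w (y = w ∧ xR³w)).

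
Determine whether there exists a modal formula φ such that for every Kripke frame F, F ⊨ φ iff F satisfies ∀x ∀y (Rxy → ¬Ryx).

Any modally definable frame class is closed under surjective bounded morphisms.
The 5-cycle (worlds 0,1,2,3,4 with 0→1→2→3→4→0) is asymmetric. Mapping every world to a single reflexive point • is a surjective bounded morphism, and the reflexive point is not asymmetric (R•• but asymmetry requires ¬R••).
Hence asymmetry is not modally definable.

Not modally definable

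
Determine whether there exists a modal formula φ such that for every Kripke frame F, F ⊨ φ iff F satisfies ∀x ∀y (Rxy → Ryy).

Definable; □(□r → r) defines it

Yes: it is shift-reflexivity, defined by the T□ schema □(□r → r).
Suppose □(□r→r) is valid. Take Rxy and set V(r)={w : Ryw}. Then at y, □r holds; since □(□r→r) at x, □r→r at y, so r at y, i.e. Ryy.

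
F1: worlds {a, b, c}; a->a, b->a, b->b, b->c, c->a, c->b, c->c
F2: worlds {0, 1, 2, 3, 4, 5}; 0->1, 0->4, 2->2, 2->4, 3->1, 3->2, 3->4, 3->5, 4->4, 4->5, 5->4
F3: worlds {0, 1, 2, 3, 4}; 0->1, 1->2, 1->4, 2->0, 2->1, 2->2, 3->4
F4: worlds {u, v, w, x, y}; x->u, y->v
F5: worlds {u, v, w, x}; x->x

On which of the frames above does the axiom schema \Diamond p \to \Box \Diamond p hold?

F5

Frame correspondent (Sahlqvist): \forall x \forall y \forall z (Rxy \wedge Rxz \to Ryz) — i.e. the Euclidean property.
F1: fails — Rba and Rbc but not Rac.
F2: fails — R01 and R01 but not R11.
F3: fails — R01 and R01 but not R11.
F4: fails — Rxu and Rxu but not Ruu.
F5: ✓.
Valid on: F5.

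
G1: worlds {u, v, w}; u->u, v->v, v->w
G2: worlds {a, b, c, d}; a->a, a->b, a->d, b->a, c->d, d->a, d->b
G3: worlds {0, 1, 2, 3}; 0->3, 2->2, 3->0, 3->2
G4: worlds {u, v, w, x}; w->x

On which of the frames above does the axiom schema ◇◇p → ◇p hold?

G1, G4

Frame correspondent (Sahlqvist): ∀x ∀y ∀z (Rxy ∧ Ryz → Rxz) — i.e. transitivity.
G1: satisfies the condition.
G2: fails — Rcd and Rdb but not Rcb.
G3: fails — R30 and R03 but not R33.
G4: satisfies the condition.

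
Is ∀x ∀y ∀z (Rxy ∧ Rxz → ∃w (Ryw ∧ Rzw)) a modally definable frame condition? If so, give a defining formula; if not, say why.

Yes — defined by ◇□r → □◇r

Yes: it is convergence, defined by the .2 schema ◇□r → □◇r.
Suppose ◇□r→□◇r is valid. Take Rxy, Rxz and set V(r)={w : Ryw}. Then □r at y so ◇□r at x, so □◇r at x, so ◇r at z, giving w with Rzw and Ryw.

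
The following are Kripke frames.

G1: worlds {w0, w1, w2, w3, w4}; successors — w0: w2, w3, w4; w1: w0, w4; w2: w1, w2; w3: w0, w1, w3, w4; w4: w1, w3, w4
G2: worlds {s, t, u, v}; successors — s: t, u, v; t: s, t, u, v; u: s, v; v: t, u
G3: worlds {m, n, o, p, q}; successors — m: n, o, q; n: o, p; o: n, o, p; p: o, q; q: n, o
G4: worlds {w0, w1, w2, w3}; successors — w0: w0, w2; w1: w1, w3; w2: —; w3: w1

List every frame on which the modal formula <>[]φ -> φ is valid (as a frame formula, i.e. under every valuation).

Frame correspondent (Sahlqvist): forall x forall y (Rxy -> Ryx) — i.e. symmetry.
G1: fails — Rw1w0 but not Rw0w1.
G2: fails — Rtu but not Rut.
G3: fails — Rmo but not Rom.
G4: fails — Rw0w2 but not Rw2w0.

none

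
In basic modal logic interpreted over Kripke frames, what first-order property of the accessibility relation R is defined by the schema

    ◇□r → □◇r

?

This is the .2 axiom.
Its frame correspondent is convergence — ∀x ∀y ∀z (Rxy ∧ Rxz → ∃w (Ryw ∧ Rzw)).

convergence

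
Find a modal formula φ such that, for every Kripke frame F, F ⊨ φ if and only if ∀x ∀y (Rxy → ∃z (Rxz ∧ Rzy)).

The condition is density. The C4 schema □□s → □s defines it.
Suppose □□s→□s is valid. Take Rxy and set V(s)={w : xR²w}. Then □□s at x, so □s at x, so s at y, i.e. ∃z(Rxz∧Rzy).

□□s → □s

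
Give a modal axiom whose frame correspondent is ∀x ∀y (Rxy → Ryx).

The condition is symmetry. The B schema q → □◇q defines it.
Suppose q→□◇q is valid. Take Rxy and set V(q)={x}. Then q at x, so □◇q at x, so ◇q at y, so some z with Ryz has q; z=x, i.e. Ryx.

q → □◇q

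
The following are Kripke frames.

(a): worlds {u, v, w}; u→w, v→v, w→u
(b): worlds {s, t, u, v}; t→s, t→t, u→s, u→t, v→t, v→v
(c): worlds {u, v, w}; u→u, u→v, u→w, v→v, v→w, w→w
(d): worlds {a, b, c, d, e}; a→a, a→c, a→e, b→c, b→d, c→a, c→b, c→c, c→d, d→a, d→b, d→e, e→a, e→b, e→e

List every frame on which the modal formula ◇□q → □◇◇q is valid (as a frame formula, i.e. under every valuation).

The schema corresponds to a generalized confluence (Geach) condition: ∀x ∀y ∀z ((xRy ∧ xRz) → ∃w (yRw ∧ zR²w)).
(a): fails — uRw, uRw but no t with wRt and wR²t.
(b): fails — tRs, tRs but no w with sRw and sR²w.
(c): satisfies the condition.
(d): satisfies the condition.
Valid on: (c), (d).

(c), (d)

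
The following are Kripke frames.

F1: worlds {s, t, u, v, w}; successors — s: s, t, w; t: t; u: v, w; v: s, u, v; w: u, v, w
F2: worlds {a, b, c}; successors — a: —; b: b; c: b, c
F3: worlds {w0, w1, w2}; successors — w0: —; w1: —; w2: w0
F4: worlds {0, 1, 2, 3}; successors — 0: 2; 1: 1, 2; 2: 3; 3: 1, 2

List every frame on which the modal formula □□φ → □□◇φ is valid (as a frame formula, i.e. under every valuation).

This is the axiom for a generalized confluence (Geach) condition; its first-order frame correspondent is ∀x ∀z (xR²z → ∃w (xR²w ∧ zRw)).
F1: holds.
F2: holds.
F3: holds.
F4: fails — 0R²3 but no w with 0R²w and 3Rw.

F1, F2, F3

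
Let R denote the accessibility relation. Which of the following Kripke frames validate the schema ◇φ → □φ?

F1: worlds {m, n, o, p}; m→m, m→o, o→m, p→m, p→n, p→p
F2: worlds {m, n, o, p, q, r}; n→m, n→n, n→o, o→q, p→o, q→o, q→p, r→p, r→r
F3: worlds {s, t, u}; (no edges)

Frame correspondent (Sahlqvist): ∀x ∀y ∀z (Rxy ∧ Rxz → y = z) — i.e. partial functionality.
F1: fails — m sees both m and o.
F2: fails — n sees both m and n.
F3: holds.

F3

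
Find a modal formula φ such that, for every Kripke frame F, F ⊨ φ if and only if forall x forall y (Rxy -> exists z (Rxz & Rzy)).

□□ψ → □ψ

The condition is density. The C4 schema □□ψ → □ψ defines it.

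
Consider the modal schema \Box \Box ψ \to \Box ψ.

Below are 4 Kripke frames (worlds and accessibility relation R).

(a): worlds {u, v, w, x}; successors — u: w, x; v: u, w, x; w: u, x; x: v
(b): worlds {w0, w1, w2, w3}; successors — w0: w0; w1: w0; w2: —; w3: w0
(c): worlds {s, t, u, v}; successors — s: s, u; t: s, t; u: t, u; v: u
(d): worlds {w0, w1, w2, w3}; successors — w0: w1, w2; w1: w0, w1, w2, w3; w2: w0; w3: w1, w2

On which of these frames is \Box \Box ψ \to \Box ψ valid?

(b), (c)

The schema corresponds to density: \forall x \forall y (Rxy \to \exists z (Rxz \wedge Rzy)).
(a): fails — Ruw but no z with Ruz and Rzw.
(b): condition met.
(c): condition met.
(d): fails — Rw2w0 but no z with Rw2z and Rzw0.
Valid on: (b), (c).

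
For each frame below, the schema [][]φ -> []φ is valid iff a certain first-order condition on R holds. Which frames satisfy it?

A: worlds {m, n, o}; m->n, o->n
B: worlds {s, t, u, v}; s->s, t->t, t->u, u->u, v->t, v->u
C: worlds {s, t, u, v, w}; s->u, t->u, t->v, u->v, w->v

The schema corresponds to density: forall x forall y (Rxy -> exists z (Rxz & Rzy)).
A: fails — Ron but no z with Roz and Rzn.
B: condition met.
C: fails — Ruv but no z with Ruz and Rzv.
Valid on: B.

B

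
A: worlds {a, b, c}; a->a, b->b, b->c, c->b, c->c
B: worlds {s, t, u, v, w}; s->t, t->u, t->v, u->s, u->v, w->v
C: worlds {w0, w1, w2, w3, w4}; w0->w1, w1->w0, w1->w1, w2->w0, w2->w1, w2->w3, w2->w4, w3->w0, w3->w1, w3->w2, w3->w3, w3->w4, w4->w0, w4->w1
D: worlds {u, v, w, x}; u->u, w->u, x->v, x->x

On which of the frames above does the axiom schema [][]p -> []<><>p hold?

A, C

Frame correspondent (Sahlqvist): forall x forall z (xRz -> exists w (x R^2 w & z R^2 w)) — i.e. a generalized confluence (Geach) condition.
A: condition met.
B: fails — tRu but no w* with tR²w* and uR²w*.
C: condition met.
D: fails — xRv but no t with xR²t and vR²t.
Valid on: A, C.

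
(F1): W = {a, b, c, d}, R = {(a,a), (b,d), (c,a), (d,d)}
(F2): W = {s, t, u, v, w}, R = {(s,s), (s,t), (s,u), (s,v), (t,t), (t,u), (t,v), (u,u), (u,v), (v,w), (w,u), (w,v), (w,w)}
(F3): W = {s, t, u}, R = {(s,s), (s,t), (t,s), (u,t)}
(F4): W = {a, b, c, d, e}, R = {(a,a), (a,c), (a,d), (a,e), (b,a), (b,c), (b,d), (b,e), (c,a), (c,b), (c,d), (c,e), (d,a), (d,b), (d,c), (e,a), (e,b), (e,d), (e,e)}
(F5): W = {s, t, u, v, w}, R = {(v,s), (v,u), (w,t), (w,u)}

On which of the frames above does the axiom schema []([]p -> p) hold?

(F1)

Frame correspondent (Sahlqvist): forall x forall y (Rxy -> Ryy) — i.e. shift-reflexivity.
(F1): satisfies the condition.
(F2): fails — Ruv but not Rvv.
(F3): fails — Rut but not Rtt.
(F4): fails — Rcd but not Rdd.
(F5): fails — Rvu but not Ruu.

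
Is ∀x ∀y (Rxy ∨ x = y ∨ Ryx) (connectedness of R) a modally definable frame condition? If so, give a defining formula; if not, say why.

Modal frame validity is preserved under disjoint unions.
Take 4 disjoint single-world reflexive frames: each is trivially connected, but their disjoint union has 4 worlds with no edge between distinct components, so it is not connected.
Hence connectedness of R is not modally definable.

No — not modally definable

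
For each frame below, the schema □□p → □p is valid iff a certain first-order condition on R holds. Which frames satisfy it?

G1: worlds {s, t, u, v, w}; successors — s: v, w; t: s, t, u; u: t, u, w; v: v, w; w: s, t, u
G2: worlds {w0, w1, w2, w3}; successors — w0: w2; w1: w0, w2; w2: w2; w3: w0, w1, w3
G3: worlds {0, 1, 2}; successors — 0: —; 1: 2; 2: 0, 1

G1

Frame correspondent (Sahlqvist): ∀x ∀y (Rxy → ∃z (Rxz ∧ Rzy)) — i.e. density.
G1: holds.
G2: fails — Rw1w0 but no z with Rw1z and Rzw0.
G3: fails — R12 but no z with R1z and Rz2.
Valid on: G1.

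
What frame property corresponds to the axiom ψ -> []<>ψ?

Suppose ψ→□◇ψ is valid. Take Rxy and set V(ψ)={x}. Then ψ at x, so □◇ψ at x, so ◇ψ at y, so some z with Ryz has ψ; z=x, i.e. Ryx.
Conversely, any frame satisfying forall x forall y (Rxy -> Ryx) validates the schema.
Frame condition: forall x forall y (Rxy -> Ryx).

symmetry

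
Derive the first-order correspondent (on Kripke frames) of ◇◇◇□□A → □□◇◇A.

This is a Sahlqvist (Geach-type) schema ◇^3□^2A → □^2◇^2A.
First-order correspondent: ∀x ∀y ∀z ((xR³y ∧ xR²z) → ∃w (yR²w ∧ zR²w)).

∀x ∀y ∀z ((xR³y ∧ xR²z) → ∃w (yR²w ∧ zR²w))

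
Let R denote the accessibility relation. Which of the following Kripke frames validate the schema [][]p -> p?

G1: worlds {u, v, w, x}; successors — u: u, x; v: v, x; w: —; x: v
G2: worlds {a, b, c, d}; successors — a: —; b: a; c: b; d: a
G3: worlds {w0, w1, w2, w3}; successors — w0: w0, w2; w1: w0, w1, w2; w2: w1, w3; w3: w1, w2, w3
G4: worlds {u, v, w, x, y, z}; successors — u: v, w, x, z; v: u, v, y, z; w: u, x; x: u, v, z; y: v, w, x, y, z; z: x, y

G3, G4

The schema corresponds to a generalized confluence (Geach) condition: forall x exists w (x R^2 w & x = w).
G1: fails — at w but no t with wR²t and w=t.
G2: fails — at a but no w with aR²w and a=w.
G3: satisfies the condition.
G4: satisfies the condition.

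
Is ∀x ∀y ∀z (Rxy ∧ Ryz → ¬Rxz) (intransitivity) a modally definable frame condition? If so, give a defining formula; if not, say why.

Not modally definable

If a class were modally definable it would be closed under surjective bounded morphisms (Goldblatt–Thomason).
The 3-cycle (worlds a,b,c with a→b→c→a) is intransitive. Mapping every world to a single reflexive point • is a surjective bounded morphism; the reflexive point is not intransitive (R••∧R•• but R••).
Hence intransitivity is not modally definable.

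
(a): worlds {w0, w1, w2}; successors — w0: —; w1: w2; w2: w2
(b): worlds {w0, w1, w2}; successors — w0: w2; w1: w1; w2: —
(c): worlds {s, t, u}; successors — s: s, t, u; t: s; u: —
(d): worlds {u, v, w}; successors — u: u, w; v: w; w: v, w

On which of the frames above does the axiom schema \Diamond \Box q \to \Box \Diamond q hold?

(a), (d)

Frame correspondent (Sahlqvist): \forall x \forall y \forall z (Rxy \wedge Rxz \to \exists w (Ryw \wedge Rzw)) — i.e. convergence.
(a): ✓.
(b): fails — Rw0w2 and Rw0w2 but w2 and w2 have no common successor.
(c): fails — Rsu and Rsu but u and u have no common successor.
(d): ✓.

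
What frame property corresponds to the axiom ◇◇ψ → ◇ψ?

Transitivity

This schema is equivalent to the 4 axiom □ψ → □□ψ.
Its frame correspondent is transitivity — ∀x ∀y ∀z (Rxy ∧ Ryz → Rxz).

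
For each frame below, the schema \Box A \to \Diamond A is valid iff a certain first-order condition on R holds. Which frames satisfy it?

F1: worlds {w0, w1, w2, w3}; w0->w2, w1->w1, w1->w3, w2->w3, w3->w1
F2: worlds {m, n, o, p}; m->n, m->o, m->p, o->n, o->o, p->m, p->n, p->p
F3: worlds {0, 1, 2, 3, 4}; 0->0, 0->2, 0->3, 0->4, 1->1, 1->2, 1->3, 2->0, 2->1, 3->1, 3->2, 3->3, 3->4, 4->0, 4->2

F1, F3

This is the axiom for seriality; its first-order frame correspondent is \forall x \exists y Rxy.
F1: satisfies the condition.
F2: fails — world n has no successor.
F3: satisfies the condition.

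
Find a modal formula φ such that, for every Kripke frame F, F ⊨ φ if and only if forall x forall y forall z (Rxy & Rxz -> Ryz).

A defining formula is ◇q → □◇q (the 5 axiom).
Suppose ◇q→□◇q is valid. Take Rxy, Rxz and set V(q)={y}. Then ◇q at x, so □◇q at x, so ◇q at z, so some w with Rzw has q; w=y, i.e. Rzy. By symmetry of the argument, Ryz.

◇q → □◇q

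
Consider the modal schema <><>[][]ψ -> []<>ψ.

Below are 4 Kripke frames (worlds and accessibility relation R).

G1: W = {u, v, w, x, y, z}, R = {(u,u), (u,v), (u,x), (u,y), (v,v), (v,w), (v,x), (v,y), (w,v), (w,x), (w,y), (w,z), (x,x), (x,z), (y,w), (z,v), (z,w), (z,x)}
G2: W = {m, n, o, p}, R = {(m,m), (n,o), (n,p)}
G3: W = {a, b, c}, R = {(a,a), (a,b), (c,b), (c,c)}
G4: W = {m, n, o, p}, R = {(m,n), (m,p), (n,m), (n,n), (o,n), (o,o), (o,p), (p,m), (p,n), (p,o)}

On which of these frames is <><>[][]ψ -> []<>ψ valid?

G2, G4

Frame correspondent (Sahlqvist): forall x forall y forall z ((x R^2 y & xRz) -> exists w (y R^2 w & zRw)) — i.e. a generalized confluence (Geach) condition.
G1: fails — uR²y, uRy but no t with yR²t and yRt.
G2: satisfies the condition.
G3: fails — aR²a, aRb but no w with aR²w and bRw.
G4: satisfies the condition.
Valid on: G2, G4.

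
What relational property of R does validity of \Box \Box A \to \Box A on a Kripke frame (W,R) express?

Density

Suppose □□A→□A is valid. Take Rxy and set V(A)={w : xR²w}. Then □□A at x, so □A at x, so A at y, i.e. ∃z(Rxz∧Rzy).
Conversely, on a frame with density the schema holds at every world under every valuation.
Frame condition: \forall x \forall y (Rxy \to \exists z (Rxz \wedge Rzy)).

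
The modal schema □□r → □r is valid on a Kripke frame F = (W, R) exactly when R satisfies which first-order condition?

density

Suppose □□r→□r is valid. Take Rxy and set V(r)={w : xR²w}. Then □□r at x, so □r at x, so r at y, i.e. ∃z(Rxz∧Rzy).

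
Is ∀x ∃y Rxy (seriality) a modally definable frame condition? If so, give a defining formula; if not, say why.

Yes — defined by □p → ◇p

Yes: it is seriality, defined by the D schema □p → ◇p.
Suppose □p→◇p is valid. At any x set V(p)=W. Then □p at x, so ◇p at x, so x has a successor.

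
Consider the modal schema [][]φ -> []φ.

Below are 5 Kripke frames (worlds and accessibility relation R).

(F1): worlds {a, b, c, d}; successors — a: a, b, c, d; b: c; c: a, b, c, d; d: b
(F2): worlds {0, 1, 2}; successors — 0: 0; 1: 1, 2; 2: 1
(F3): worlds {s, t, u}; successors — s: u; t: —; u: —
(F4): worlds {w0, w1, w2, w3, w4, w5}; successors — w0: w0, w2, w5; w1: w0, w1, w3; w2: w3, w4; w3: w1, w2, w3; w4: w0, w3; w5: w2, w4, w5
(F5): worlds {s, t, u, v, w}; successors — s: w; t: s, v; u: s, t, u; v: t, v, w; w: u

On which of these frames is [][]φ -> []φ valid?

Frame correspondent (Sahlqvist): forall x forall y (Rxy -> exists z (Rxz & Rzy)) — i.e. density.
(F1): fails — Rdb but no z with Rdz and Rzb.
(F2): holds.
(F3): fails — Rsu but no z with Rsz and Rzu.
(F4): fails — Rw2w4 but no z with Rw2z and Rzw4.
(F5): fails — Rts but no z with Rtz and Rzs.

(F2)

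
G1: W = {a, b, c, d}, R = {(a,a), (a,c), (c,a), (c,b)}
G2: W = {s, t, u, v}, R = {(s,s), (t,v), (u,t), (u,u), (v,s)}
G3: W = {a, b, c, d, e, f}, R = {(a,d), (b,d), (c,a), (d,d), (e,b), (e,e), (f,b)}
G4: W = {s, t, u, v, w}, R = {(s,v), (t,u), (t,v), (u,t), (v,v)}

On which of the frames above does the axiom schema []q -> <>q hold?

G2, G3

Frame correspondent (Sahlqvist): forall x exists y Rxy — i.e. seriality.
G1: fails — world b has no successor.
G2: satisfies the condition.
G3: satisfies the condition.
G4: fails — world w has no successor.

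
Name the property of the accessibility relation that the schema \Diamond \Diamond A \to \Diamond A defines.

Equivalently (dual form): □A → □□A.
Suppose □A→□□A is valid. Take Rxy, Ryz and set V(A)={w : Rxw}. Then □A at x, so □□A at x, so □A at y, so A at z, i.e. Rxz.

Transitivity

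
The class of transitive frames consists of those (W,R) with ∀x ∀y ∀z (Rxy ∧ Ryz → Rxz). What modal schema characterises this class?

□s → □□s

This is transitivity; the standard corresponding axiom is 4: □s → □□s.
Suppose □s→□□s is valid. Take Rxy, Ryz and set V(s)={w : Rxw}. Then □s at x, so □□s at x, so □s at y, so s at z, i.e. Rxz.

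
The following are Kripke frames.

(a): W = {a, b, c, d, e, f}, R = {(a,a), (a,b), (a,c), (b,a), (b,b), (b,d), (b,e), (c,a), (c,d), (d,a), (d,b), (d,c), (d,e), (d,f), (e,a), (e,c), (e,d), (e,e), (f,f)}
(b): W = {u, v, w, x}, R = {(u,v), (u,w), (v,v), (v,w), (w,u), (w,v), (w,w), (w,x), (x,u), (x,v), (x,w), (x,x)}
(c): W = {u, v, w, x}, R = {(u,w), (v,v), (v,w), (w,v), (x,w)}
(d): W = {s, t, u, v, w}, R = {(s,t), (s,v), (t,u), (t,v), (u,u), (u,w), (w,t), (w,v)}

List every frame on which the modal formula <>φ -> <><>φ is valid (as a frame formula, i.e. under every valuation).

The schema corresponds to a generalized confluence (Geach) condition: forall x forall y (xRy -> exists w (y = w & x R^2 w)).
(a): fails — cRd but no w with d=w and cR²w.
(b): satisfies the condition.
(c): fails — uRw but no t with w=t and uR²t.
(d): fails — sRt but no w* with t=w* and sR²w*.

(b)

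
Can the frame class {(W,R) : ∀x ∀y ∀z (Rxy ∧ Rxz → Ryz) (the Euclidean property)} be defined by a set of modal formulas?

Yes — defined by ◇r → □◇r

Yes: it is the Euclidean property, defined by the 5 schema ◇r → □◇r.
Suppose ◇r→□◇r is valid. Take Rxy, Rxz and set V(r)={y}. Then ◇r at x, so □◇r at x, so ◇r at z, so some w with Rzw has r; w=y, i.e. Rzy. By symmetry of the argument, Ryz.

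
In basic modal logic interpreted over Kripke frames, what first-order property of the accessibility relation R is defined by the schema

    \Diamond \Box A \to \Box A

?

The Euclidean property

Equivalently (dual form): ◇A → □◇A.
Suppose ◇A→□◇A is valid. Take Rxy, Rxz and set V(A)={y}. Then ◇A at x, so □◇A at x, so ◇A at z, so some w with Rzw has A; w=y, i.e. Rzy. By symmetry of the argument, Ryz.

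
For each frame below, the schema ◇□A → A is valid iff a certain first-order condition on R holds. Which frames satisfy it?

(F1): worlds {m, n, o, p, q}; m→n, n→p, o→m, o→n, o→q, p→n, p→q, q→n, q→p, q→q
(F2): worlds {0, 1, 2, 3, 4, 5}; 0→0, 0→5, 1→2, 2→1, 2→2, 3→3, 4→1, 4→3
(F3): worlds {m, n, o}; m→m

(F3)

This is the axiom for symmetry; its first-order frame correspondent is ∀x ∀y (Rxy → Ryx).
(F1): fails — Ron but not Rno.
(F2): fails — R43 but not R34.
(F3): condition met.
Valid on: (F3).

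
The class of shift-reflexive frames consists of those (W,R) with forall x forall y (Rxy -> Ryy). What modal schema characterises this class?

The condition is shift-reflexivity. The T□ schema □(□s → s) defines it.

□(□s → s)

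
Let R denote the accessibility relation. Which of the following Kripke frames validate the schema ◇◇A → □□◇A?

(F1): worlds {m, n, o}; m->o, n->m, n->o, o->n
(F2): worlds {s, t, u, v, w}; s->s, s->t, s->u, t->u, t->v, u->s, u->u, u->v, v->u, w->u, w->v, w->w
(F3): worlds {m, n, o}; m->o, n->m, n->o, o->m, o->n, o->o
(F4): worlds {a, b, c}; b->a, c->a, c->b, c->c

none

The schema corresponds to a generalized confluence (Geach) condition: ∀x ∀y ∀z ((xR²y ∧ xR²z) → ∃w (y = w ∧ zRw)).
(F1): fails — mR²n, mR²n but no w with n=w and nRw.
(F2): fails — sR²s, sR²t but no w* with s=w* and tRw*.
(F3): fails — mR²m, mR²m but no w with m=w and mRw.
(F4): fails — cR²a, cR²a but no w with a=w and aRw.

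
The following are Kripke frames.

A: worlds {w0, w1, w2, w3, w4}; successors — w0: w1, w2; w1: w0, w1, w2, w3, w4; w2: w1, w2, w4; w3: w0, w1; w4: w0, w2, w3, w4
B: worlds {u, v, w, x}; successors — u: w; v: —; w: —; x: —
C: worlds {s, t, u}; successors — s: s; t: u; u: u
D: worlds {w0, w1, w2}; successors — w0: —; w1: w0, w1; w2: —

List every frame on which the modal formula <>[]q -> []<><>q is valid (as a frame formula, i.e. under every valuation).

A, C

The schema corresponds to a generalized confluence (Geach) condition: forall x forall y forall z ((xRy & xRz) -> exists w (yRw & z R^2 w)).
A: holds.
B: fails — uRw, uRw but no t with wRt and wR²t.
C: holds.
D: fails — w1Rw0, w1Rw0 but no w with w0Rw and w0R²w.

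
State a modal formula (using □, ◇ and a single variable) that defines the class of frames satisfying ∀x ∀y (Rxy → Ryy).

□(□ψ → ψ)

A defining formula is □(□ψ → ψ) (the T□ axiom).
Suppose □(□ψ→ψ) is valid. Take Rxy and set V(ψ)={w : Ryw}. Then at y, □ψ holds; since □(□ψ→ψ) at x, □ψ→ψ at y, so ψ at y, i.e. Ryy.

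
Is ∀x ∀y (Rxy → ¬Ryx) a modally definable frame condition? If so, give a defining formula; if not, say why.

Any modally definable frame class is closed under surjective bounded morphisms.
The 5-cycle (worlds a,b,c,d,e with a→b→c→d→e→a) is asymmetric. Mapping every world to a single reflexive point • is a surjective bounded morphism, and the reflexive point is not asymmetric (R•• but asymmetry requires ¬R••).
Hence asymmetry is not modally definable.

No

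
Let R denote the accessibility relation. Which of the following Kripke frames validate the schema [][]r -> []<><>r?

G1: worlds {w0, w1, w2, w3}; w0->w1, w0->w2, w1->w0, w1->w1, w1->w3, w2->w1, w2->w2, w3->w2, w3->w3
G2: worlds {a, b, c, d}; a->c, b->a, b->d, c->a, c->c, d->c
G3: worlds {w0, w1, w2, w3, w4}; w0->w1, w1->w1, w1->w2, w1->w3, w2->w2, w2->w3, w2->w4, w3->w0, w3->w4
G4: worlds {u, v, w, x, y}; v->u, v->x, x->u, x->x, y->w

G1, G2

Frame correspondent (Sahlqvist): forall x forall z (xRz -> exists w (x R^2 w & z R^2 w)) — i.e. a generalized confluence (Geach) condition.
G1: condition met.
G2: condition met.
G3: fails — w2Rw3 but no w with w2R²w and w3R²w.
G4: fails — vRu but no t with vR²t and uR²t.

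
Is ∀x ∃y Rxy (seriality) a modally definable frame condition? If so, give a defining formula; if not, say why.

Definable; □r → ◇r defines it

The condition is seriality. A defining modal formula is □r → ◇r.
Suppose □r→◇r is valid. At any x set V(r)=W. Then □r at x, so ◇r at x, so x has a successor.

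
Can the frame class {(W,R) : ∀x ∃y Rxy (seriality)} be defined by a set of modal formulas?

Yes — defined by □r → ◇r

The condition is seriality. A defining modal formula is □r → ◇r.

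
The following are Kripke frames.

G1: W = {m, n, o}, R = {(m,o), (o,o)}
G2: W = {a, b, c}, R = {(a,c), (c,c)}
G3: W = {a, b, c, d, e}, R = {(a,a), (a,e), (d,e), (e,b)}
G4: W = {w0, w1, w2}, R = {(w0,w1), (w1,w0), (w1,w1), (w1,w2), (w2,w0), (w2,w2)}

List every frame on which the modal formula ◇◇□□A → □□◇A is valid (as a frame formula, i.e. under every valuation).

The schema corresponds to a generalized confluence (Geach) condition: ∀x ∀y ∀z ((xR²y ∧ xR²z) → ∃w (yR²w ∧ zRw)).
G1: satisfies the condition.
G2: satisfies the condition.
G3: fails — aR²a, aR²b but no w with aR²w and bRw.
G4: satisfies the condition.
Valid on: G1, G2, G4.

G1, G2, G4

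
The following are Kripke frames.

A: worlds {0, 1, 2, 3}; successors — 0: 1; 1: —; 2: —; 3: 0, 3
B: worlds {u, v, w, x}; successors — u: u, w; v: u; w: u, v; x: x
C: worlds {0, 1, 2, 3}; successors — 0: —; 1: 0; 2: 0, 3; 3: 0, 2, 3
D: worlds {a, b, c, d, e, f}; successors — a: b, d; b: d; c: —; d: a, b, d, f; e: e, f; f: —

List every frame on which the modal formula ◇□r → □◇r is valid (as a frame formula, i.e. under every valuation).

The schema corresponds to convergence: ∀x ∀y ∀z (Rxy ∧ Rxz → ∃w (Ryw ∧ Rzw)).
A: fails — R01 and R01 but 1 and 1 have no common successor.
B: condition met.
C: fails — R10 and R10 but 0 and 0 have no common successor.
D: fails — Rdd and Rdf but d and f have no common successor.

B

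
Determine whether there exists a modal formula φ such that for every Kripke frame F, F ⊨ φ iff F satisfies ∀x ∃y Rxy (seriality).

Definable; □q → ◇q defines it

Yes: it is seriality, defined by the D schema □q → ◇q.
Suppose □q→◇q is valid. At any x set V(q)=W. Then □q at x, so ◇q at x, so x has a successor.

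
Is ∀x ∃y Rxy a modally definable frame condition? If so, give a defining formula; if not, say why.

Yes — defined by □p → ◇p

Yes: it is seriality, defined by the D schema □p → ◇p.
Suppose □p→◇p is valid. At any x set V(p)=W. Then □p at x, so ◇p at x, so x has a successor.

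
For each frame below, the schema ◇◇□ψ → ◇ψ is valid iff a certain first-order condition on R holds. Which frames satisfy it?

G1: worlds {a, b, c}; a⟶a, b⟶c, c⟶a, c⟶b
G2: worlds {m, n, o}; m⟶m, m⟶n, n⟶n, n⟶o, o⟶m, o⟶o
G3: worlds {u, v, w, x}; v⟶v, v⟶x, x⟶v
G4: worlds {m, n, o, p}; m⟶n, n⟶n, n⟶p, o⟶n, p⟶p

G2, G3

Frame correspondent (Sahlqvist): ∀x ∀y (xR²y → ∃w (yRw ∧ xRw)) — i.e. a generalized confluence (Geach) condition.
G1: fails — bR²a but no w with aRw and bRw.
G2: holds.
G3: holds.
G4: fails — mR²p but no w with pRw and mRw.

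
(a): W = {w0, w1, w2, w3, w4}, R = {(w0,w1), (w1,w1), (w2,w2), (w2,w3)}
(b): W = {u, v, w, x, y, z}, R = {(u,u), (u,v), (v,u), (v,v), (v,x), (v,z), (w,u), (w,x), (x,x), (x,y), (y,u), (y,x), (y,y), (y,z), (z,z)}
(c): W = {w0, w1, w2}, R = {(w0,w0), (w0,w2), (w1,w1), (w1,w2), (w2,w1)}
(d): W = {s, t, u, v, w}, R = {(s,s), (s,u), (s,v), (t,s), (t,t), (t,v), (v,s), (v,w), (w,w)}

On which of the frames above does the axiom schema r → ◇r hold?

The schema corresponds to reflexivity: ∀x Rxx.
(a): fails — world w0 does not see itself.
(b): fails — world w does not see itself.
(c): fails — world w2 does not see itself.
(d): fails — world u does not see itself.
Valid on no frame.

none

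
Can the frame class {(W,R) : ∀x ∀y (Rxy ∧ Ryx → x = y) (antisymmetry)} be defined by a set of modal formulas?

Not definable by any modal formula

Any modally definable frame class is closed under surjective bounded morphisms.
The 6-cycle (worlds a,b,c,d,e,f with a→b→c→d→e→f→a) is antisymmetric. Sending even-indexed worlds to • and odd-indexed worlds to ∘ is a surjective bounded morphism onto the two-world frame with •↔∘, which is not antisymmetric.
So the class is not modally definable.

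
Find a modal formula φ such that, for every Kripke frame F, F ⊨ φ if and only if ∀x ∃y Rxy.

The condition is seriality. The D schema □ψ → ◇ψ defines it.
Suppose □ψ→◇ψ is valid. At any x set V(ψ)=W. Then □ψ at x, so ◇ψ at x, so x has a successor.

□ψ → ◇ψ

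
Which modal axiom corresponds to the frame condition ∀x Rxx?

□r → r

The condition is reflexivity. The T schema □r → r defines it.
Suppose □r→r is valid. At any x set V(r)={w : Rxw}. Then □r holds at x, so r holds at x, i.e. Rxx.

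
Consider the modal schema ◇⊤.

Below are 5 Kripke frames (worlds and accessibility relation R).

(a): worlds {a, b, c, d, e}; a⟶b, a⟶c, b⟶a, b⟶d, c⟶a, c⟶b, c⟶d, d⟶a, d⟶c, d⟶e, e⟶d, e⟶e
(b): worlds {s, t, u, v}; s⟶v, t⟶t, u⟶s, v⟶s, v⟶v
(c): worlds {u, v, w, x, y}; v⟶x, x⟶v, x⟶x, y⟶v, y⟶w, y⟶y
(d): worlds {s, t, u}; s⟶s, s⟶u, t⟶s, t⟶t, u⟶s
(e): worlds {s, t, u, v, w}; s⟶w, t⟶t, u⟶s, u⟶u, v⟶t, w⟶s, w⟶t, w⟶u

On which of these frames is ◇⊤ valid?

(a), (b), (d), (e)

The schema corresponds to seriality: ∀x ∃y Rxy.
(a): ✓.
(b): ✓.
(c): fails — world u has no successor.
(d): ✓.
(e): ✓.
Valid on: (a), (b), (d), (e).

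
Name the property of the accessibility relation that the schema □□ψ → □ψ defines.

density: ∀x ∀y (Rxy → ∃z (Rxz ∧ Rzy))

Suppose □□ψ→□ψ is valid. Take Rxy and set V(ψ)={w : xR²w}. Then □□ψ at x, so □ψ at x, so ψ at y, i.e. ∃z(Rxz∧Rzy).
Conversely, any frame satisfying ∀x ∀y (Rxy → ∃z (Rxz ∧ Rzy)) validates the schema.
Frame condition: ∀x ∀y (Rxy → ∃z (Rxz ∧ Rzy)).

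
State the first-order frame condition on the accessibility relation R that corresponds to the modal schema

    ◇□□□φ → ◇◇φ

This is a Sahlqvist (Geach-type) schema ◇^1□^3φ → □^0◇^2φ.
Minimal-valuation argument: fix x; take any y with xR^1y and any z with xR^0z. Set V(φ) to the set of worlds R-reachable from y in exactly 3 steps. Then □^3φ holds at y, so the antecedent holds at x; validity forces ◇^2φ at z, giving a w with zR^2w and yR^3w.
First-order correspondent: ∀x ∀y (xRy → ∃w (yR³w ∧ xR²w)).

∀x ∀y (xRy → ∃w (yR³w ∧ xR²w))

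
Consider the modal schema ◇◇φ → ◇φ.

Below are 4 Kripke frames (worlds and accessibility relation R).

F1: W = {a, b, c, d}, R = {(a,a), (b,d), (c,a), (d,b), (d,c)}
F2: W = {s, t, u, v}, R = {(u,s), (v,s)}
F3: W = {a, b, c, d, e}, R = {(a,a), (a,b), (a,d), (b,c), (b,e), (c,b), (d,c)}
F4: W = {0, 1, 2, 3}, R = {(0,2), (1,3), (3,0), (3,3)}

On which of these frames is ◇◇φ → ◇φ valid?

Frame correspondent (Sahlqvist): ∀x ∀y ∀z (Rxy ∧ Ryz → Rxz) — i.e. transitivity.
F1: fails — Rdc and Rca but not Rda.
F2: satisfies the condition.
F3: fails — Rbc and Rcb but not Rbb.
F4: fails — R13 and R30 but not R10.

F2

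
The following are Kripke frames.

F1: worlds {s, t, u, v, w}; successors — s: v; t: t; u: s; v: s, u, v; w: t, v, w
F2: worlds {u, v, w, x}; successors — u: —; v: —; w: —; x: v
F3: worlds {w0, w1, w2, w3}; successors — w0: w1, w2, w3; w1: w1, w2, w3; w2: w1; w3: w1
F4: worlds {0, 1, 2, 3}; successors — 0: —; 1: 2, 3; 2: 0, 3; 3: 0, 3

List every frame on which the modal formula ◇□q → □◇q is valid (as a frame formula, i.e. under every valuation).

The schema corresponds to convergence: ∀x ∀y ∀z (Rxy ∧ Rxz → ∃w (Ryw ∧ Rzw)).
F1: fails — Rvu and Rvs but u and s have no common successor.
F2: fails — Rxv and Rxv but v and v have no common successor.
F3: satisfies the condition.
F4: fails — R23 and R20 but 3 and 0 have no common successor.

F3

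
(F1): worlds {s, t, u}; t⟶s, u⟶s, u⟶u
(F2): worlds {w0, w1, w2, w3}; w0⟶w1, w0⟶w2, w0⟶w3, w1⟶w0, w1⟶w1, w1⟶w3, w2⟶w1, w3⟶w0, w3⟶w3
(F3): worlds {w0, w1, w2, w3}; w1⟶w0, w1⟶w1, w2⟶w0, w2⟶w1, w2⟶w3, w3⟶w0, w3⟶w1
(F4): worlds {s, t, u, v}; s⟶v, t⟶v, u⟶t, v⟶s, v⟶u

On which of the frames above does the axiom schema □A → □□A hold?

(F1), (F3)

Frame correspondent (Sahlqvist): ∀x ∀y ∀z (Rxy ∧ Ryz → Rxz) — i.e. transitivity.
(F1): satisfies the condition.
(F2): fails — Rw1w0 and Rw0w2 but not Rw1w2.
(F3): satisfies the condition.
(F4): fails — Rtv and Rvu but not Rtu.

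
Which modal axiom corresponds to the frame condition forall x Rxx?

The condition is reflexivity. The T schema □ψ → ψ defines it.
Suppose □ψ→ψ is valid. At any x set V(ψ)={w : Rxw}. Then □ψ holds at x, so ψ holds at x, i.e. Rxx.

□ψ → ψ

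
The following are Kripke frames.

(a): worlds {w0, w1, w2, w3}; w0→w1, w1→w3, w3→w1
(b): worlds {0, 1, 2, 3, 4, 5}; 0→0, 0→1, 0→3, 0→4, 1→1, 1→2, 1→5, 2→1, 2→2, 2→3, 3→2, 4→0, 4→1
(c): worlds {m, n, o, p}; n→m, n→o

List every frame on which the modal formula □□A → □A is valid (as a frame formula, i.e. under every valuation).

The schema corresponds to density: ∀x ∀y (Rxy → ∃z (Rxz ∧ Rzy)).
(a): fails — Rw0w1 but no z with Rw0z and Rzw1.
(b): holds.
(c): fails — Rno but no z with Rnz and Rzo.

(b)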